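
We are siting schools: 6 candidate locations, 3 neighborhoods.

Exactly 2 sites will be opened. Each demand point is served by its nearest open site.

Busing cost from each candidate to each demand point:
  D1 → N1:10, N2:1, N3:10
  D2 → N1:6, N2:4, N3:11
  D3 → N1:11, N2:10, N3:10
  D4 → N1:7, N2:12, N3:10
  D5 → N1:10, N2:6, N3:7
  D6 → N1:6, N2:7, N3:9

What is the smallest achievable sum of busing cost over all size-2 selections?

16

Open {D1, D6}.
  N1→D6 6, N2→D1 1, N3→D6 9  ⇒ total 16.
Compare {D1, D2}: total 17.
Compare {D2, D5}: total 17.
No size-2 selection does better; minimum is 16.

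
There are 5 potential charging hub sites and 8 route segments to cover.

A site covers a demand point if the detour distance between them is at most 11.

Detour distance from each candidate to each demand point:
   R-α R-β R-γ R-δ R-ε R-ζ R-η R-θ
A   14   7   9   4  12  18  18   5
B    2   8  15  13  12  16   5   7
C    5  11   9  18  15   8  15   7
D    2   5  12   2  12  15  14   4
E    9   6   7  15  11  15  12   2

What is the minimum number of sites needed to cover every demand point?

Coverage sets (demand points within 11 of each site):
  A: {R-β, R-γ, R-δ, R-θ}
  B: {R-α, R-β, R-η, R-θ}
  C: {R-α, R-β, R-γ, R-ζ, R-θ}
  D: {R-α, R-β, R-δ, R-θ}
  E: {R-α, R-β, R-γ, R-ε, R-θ}
No 3 sites suffice: every size-3 union leaves at least one demand point uncovered.
But {A, B, C, E} covers everything, so the minimum is 4.

4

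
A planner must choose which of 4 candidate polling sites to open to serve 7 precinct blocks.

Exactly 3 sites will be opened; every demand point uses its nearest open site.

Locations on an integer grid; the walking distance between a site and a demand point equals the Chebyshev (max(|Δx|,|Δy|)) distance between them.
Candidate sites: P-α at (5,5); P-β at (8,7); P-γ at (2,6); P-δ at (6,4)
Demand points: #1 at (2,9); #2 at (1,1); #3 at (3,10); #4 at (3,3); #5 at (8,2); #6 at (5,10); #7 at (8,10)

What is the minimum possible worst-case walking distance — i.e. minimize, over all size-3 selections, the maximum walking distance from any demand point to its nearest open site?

4

Open {P-α, P-β, P-γ}.
  Farthest demand point is #2 at walking distance 4 (to P-α); all others are ≤ 4.
With {P-α, P-β, P-δ} the worst case is 5.
With {P-α, P-γ, P-δ} the worst case is 5.
No size-3 selection achieves below 4.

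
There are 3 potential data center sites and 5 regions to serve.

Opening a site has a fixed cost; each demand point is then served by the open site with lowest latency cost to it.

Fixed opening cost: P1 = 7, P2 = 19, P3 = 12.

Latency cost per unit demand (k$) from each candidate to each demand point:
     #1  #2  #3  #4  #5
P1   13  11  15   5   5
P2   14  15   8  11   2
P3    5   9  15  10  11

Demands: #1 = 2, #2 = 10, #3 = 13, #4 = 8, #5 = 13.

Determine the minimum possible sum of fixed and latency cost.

308

Open {P1, P2, P3}: assign each demand point to its cheapest open site.
  #1→P3 2×5=10, #2→P3 10×9=90, #3→P2 13×8=104, #4→P1 8×5=40, #5→P2 13×2=26
  latency cost 270, fixed 38 → total 308.
Compare {P1, P2}: latency cost 306 + fixed 26 = 332.
Compare {P2, P3}: latency cost 310 + fixed 31 = 341.
Compare {P2}: latency cost 396 + fixed 19 = 415.
All other subsets cost ≥ 332. Minimum total cost: 308.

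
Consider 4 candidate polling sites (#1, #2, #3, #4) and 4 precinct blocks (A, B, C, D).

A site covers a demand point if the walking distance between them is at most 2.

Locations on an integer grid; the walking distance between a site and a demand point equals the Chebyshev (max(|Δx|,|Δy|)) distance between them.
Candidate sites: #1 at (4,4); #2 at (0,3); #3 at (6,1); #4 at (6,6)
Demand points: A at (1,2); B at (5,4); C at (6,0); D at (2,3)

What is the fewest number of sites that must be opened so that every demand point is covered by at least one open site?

Coverage sets (demand points within 2 of each site):
  #1: {B, D}
  #2: {A, D}
  #3: {C}
  #4: {B}
No 2 sites suffice: every size-2 union leaves at least one demand point uncovered.
But {#1, #2, #3} covers everything, so the minimum is 3.

3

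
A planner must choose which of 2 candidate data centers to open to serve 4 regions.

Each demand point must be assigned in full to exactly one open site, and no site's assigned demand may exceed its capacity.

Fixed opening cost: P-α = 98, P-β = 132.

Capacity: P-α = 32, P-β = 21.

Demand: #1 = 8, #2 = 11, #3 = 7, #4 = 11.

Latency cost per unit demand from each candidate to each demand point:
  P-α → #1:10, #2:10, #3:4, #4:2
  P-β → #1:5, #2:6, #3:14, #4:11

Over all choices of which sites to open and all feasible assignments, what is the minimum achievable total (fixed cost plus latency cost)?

386

Open {P-α, P-β}; cheapest assignment that respects the capacities:
  P-α (cap 32, load 18): #3, #4 — cost 7×4 + 11×2 = 50
  P-β (cap 21, load 19): #1, #2 — cost 8×5 + 11×6 = 106
  Shipping 156, fixed 230 → total 386.
  Any other capacity-feasible assignment to {P-α, P-β} ships for at least 156.
Total demand is 37 and no other set of sites has combined capacity ≥ 37, so {P-α, P-β} is the only feasible choice of open sites. Minimum: 386.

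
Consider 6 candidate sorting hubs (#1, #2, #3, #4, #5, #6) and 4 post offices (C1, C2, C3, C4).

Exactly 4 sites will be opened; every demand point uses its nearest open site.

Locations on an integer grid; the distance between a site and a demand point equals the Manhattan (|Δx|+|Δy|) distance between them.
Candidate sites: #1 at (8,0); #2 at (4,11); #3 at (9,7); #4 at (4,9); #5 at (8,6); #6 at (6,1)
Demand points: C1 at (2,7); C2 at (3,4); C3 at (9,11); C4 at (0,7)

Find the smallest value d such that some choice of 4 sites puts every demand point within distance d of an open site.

6

Open {#1, #2, #3, #4}.
  Farthest demand point is C2 at distance 6 (to #4); all others are ≤ 6.
With {#1, #2, #4, #5} the worst case is 6.
With {#1, #2, #4, #6} the worst case is 6.
No size-4 selection achieves below 6.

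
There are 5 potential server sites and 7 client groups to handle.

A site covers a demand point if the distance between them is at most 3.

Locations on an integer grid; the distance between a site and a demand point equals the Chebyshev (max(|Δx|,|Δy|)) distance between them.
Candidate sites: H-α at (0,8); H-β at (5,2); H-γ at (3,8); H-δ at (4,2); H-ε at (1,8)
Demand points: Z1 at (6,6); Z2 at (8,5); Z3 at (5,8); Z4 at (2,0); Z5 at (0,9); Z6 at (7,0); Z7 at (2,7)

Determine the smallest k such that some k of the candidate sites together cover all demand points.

2

Coverage sets (demand points within 3 of each site):
  H-α: {Z5, Z7}
  H-β: {Z2, Z4, Z6}
  H-γ: {Z1, Z3, Z5, Z7}
  H-δ: {Z4, Z6}
  H-ε: {Z5, Z7}
No single site covers all 7 demand points.
But {H-β, H-γ} covers everything, so the minimum is 2.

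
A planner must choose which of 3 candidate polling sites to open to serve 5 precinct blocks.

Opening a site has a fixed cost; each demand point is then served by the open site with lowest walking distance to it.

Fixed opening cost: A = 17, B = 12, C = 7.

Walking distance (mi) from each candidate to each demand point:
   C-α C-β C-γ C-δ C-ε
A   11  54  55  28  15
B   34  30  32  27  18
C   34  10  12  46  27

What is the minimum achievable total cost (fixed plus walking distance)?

Open {A, C}: assign each demand point to its cheapest open site.
  C-α→A 11, C-β→C 10, C-γ→C 12, C-δ→A 28, C-ε→A 15
  walking distance 76, fixed 24 → total 100.
Compare {A, B, C}: walking distance 75 + fixed 36 = 111.
Compare {B, C}: walking distance 101 + fixed 19 = 120.
Compare {C}: walking distance 129 + fixed 7 = 136.
All other subsets cost ≥ 111. Minimum total cost: 100.

100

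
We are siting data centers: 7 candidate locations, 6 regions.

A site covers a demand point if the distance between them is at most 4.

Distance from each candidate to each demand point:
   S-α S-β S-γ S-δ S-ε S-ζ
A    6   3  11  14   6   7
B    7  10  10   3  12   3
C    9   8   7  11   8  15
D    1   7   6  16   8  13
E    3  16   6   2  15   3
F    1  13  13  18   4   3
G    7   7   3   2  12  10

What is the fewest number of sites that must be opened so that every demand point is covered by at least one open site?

Coverage sets (demand points within 4 of each site):
  A: {S-β}
  B: {S-δ, S-ζ}
  C: {}
  D: {S-α}
  E: {S-α, S-δ, S-ζ}
  F: {S-α, S-ε, S-ζ}
  G: {S-γ, S-δ}
No 2 sites suffice: every size-2 union leaves at least one demand point uncovered.
But {A, F, G} covers everything, so the minimum is 3.

3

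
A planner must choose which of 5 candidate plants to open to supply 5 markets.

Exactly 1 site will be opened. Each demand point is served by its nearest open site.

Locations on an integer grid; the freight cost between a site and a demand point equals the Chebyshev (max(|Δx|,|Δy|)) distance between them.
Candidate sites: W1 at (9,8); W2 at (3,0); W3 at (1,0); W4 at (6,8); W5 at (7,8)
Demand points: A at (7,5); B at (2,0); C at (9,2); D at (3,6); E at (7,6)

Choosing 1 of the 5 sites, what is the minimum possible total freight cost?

22

Open {W4}.
  A→W4 3, B→W4 8, C→W4 6, D→W4 3, E→W4 2  ⇒ total 22.
Compare {W5}: total 23.
Compare {W2}: total 24.
No size-1 selection does better; minimum is 22.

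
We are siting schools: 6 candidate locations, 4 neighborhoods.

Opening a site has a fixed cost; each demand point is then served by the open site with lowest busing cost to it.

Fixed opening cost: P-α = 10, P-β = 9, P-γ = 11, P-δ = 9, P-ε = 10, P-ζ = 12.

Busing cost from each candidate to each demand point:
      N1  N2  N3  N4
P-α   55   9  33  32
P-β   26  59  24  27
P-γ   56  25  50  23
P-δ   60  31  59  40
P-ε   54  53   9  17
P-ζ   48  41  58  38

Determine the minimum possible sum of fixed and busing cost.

90

Open {P-α, P-β, P-ε}: assign each demand point to its cheapest open site.
  N1→P-β 26, N2→P-α 9, N3→P-ε 9, N4→P-ε 17
  busing cost 61, fixed 29 → total 90.
Compare {P-α, P-β, P-δ, P-ε}: busing cost 61 + fixed 38 = 99.
Compare {P-α, P-β, P-γ, P-ε}: busing cost 61 + fixed 40 = 101.
Compare {P-α, P-β, P-ε, P-ζ}: busing cost 61 + fixed 41 = 102.
All other subsets cost ≥ 99. Minimum total cost: 90.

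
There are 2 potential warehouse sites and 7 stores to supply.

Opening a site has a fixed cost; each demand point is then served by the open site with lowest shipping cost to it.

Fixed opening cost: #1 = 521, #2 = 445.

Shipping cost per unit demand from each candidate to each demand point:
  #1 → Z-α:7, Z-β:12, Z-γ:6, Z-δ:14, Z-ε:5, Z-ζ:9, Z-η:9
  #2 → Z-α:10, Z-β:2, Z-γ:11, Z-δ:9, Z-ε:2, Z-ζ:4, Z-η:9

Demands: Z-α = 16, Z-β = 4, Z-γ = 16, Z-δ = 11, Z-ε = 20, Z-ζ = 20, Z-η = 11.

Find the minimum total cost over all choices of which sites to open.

1107

Open {#2}: assign each demand point to its cheapest open site.
  Z-α→#2 16×10=160, Z-β→#2 4×2=8, Z-γ→#2 16×11=176, Z-δ→#2 11×9=99, Z-ε→#2 20×2=40, Z-ζ→#2 20×4=80, Z-η→#2 11×9=99
  shipping cost 662, fixed 445 → total 1107.
Compare {#1}: shipping cost 789 + fixed 521 = 1310.
Compare {#1, #2}: shipping cost 534 + fixed 966 = 1500.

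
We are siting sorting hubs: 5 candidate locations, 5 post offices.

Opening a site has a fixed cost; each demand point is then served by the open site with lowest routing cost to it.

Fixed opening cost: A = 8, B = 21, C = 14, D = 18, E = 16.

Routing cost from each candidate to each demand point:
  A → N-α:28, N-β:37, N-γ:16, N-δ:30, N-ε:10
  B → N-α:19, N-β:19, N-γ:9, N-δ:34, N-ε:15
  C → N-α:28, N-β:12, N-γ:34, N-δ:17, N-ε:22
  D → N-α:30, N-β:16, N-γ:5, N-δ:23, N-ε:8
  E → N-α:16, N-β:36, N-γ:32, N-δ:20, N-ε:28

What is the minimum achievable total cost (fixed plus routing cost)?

99

Open {D, E}: assign each demand point to its cheapest open site.
  N-α→E 16, N-β→D 16, N-γ→D 5, N-δ→E 20, N-ε→D 8
  routing cost 65, fixed 34 → total 99.
Compare {D}: routing cost 82 + fixed 18 = 100.
Compare {C, D}: routing cost 70 + fixed 32 = 102.
Compare {A, C}: routing cost 83 + fixed 22 = 105.
All other subsets cost ≥ 100. Minimum total cost: 99.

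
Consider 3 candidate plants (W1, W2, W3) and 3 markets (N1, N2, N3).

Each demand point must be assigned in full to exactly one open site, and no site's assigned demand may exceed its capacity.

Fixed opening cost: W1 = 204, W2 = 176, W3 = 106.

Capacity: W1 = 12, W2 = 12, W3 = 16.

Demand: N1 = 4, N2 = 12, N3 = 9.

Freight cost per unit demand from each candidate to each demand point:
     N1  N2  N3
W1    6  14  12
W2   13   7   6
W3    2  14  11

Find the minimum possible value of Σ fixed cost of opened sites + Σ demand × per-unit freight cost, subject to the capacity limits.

473

Open {W2, W3}; cheapest assignment that respects the capacities:
  W2 (cap 12, load 12): N2 — cost 12×7 = 84
  W3 (cap 16, load 13): N1, N3 — cost 4×2 + 9×11 = 107
  Shipping 191, fixed 282 → total 473.
  Any other capacity-feasible assignment to {W2, W3} ships for at least 191.
Compare {W1, W3}: its best feasible assignment gives total 585.
Compare {W1, W2, W3}: its best feasible assignment gives total 677.
Every other set of open sites that can feasibly serve all demand totals ≥ 585 even under its best assignment. Minimum: 473.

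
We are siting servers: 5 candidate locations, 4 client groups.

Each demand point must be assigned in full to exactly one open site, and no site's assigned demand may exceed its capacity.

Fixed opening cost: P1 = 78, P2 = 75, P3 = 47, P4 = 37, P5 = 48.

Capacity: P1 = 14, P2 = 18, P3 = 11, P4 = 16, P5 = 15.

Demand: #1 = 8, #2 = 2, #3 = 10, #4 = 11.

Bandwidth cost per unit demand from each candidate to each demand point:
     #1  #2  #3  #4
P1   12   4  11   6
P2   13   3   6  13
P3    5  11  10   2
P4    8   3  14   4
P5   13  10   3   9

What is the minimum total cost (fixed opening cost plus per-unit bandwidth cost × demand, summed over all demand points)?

Open {P3, P4, P5}; cheapest assignment that respects the capacities:
  P3 (cap 11, load 8): #1 — cost 8×5 = 40
  P4 (cap 16, load 13): #2, #4 — cost 2×3 + 11×4 = 50
  P5 (cap 15, load 10): #3 — cost 10×3 = 30
  Shipping 120, fixed 132 → total 252.
  Any other capacity-feasible assignment to {P3, P4, P5} ships for at least 120.
Compare {P2, P3, P4}: its best feasible assignment gives total 309.
Compare {P1, P3, P5}: its best feasible assignment gives total 317.
Every other set of open sites that can feasibly serve all demand totals ≥ 309 even under its best assignment. Minimum: 252.

252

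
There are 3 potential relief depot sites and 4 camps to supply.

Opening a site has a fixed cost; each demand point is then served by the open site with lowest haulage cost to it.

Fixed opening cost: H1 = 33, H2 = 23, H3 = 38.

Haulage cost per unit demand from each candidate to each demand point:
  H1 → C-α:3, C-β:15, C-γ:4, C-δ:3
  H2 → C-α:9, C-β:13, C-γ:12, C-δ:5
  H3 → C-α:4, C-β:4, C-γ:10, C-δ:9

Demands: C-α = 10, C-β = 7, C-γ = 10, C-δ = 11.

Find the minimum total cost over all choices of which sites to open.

202

Open {H1, H3}: assign each demand point to its cheapest open site.
  C-α→H1 10×3=30, C-β→H3 7×4=28, C-γ→H1 10×4=40, C-δ→H1 11×3=33
  haulage cost 131, fixed 71 → total 202.
Compare {H1, H2, H3}: haulage cost 131 + fixed 94 = 225.
Compare {H1}: haulage cost 208 + fixed 33 = 241.
Compare {H1, H2}: haulage cost 194 + fixed 56 = 250.
All other subsets cost ≥ 225. Minimum total cost: 202.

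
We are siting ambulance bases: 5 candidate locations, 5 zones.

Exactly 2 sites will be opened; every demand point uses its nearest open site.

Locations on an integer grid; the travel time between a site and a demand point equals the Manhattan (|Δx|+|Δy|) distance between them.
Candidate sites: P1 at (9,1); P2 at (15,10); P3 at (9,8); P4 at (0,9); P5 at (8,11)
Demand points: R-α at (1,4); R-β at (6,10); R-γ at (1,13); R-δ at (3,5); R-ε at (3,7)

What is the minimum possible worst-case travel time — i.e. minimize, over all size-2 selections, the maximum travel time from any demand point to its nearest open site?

Open {P1, P4}.
  Farthest demand point is R-β at travel time 7 (to P4); all others are ≤ 7.
With {P2, P4} the worst case is 7.
With {P3, P4} the worst case is 7.
No size-2 selection achieves below 7.

7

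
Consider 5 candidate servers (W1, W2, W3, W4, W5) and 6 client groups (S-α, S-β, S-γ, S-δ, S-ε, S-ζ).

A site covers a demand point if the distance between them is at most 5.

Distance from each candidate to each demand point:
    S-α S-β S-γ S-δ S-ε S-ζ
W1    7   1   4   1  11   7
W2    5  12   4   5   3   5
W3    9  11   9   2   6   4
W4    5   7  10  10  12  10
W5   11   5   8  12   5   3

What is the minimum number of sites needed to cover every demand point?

Coverage sets (demand points within 5 of each site):
  W1: {S-β, S-γ, S-δ}
  W2: {S-α, S-γ, S-δ, S-ε, S-ζ}
  W3: {S-δ, S-ζ}
  W4: {S-α}
  W5: {S-β, S-ε, S-ζ}
No single site covers all 6 demand points.
But {W1, W2} covers everything, so the minimum is 2.

2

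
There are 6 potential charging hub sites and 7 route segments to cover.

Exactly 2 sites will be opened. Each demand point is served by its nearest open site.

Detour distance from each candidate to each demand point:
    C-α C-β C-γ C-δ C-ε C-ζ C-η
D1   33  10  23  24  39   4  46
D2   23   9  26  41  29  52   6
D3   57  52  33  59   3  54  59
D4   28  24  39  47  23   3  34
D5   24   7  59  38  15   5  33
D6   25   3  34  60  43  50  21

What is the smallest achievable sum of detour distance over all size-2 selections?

118

Open {D1, D2}.
  C-α→D2 23, C-β→D2 9, C-γ→D1 23, C-δ→D1 24, C-ε→D2 29, C-ζ→D1 4, C-η→D2 6  ⇒ total 118.
Compare {D2, D5}: total 120.
Compare {D1, D5}: total 130.
No size-2 selection does better; minimum is 118.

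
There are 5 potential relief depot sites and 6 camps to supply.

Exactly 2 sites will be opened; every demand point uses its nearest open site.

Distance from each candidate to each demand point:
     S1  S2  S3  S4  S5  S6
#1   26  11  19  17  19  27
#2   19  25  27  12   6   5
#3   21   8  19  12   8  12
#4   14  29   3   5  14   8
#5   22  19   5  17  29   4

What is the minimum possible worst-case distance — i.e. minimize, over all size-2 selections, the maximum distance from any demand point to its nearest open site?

Open {#1, #4}.
  Farthest demand point is S1 at distance 14 (to #4); all others are ≤ 14.
With {#3, #4} the worst case is 14.
With {#1, #2} the worst case is 19.
No size-2 selection achieves below 14.

14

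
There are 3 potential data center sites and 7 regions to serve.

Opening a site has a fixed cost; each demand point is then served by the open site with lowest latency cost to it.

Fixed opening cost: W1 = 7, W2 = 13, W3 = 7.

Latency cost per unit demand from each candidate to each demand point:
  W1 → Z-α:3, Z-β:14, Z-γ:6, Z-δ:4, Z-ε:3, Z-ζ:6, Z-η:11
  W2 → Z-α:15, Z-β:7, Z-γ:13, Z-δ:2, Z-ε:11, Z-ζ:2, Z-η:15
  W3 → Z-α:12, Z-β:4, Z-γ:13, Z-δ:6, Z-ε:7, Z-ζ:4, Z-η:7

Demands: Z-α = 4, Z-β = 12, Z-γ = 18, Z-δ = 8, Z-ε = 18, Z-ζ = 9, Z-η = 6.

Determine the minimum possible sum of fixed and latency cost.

325

Open {W1, W2, W3}: assign each demand point to its cheapest open site.
  Z-α→W1 4×3=12, Z-β→W3 12×4=48, Z-γ→W1 18×6=108, Z-δ→W2 8×2=16, Z-ε→W1 18×3=54, Z-ζ→W2 9×2=18, Z-η→W3 6×7=42
  latency cost 298, fixed 27 → total 325.
Compare {W1, W3}: latency cost 332 + fixed 14 = 346.
Compare {W1, W2}: latency cost 358 + fixed 20 = 378.
Compare {W1}: latency cost 494 + fixed 7 = 501.
All other subsets cost ≥ 346. Minimum total cost: 325.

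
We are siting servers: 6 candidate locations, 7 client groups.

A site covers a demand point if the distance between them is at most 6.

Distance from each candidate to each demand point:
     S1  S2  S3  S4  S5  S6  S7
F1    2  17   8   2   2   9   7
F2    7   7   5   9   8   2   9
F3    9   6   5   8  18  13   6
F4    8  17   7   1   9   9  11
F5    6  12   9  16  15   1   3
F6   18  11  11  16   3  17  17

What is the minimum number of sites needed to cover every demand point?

3

Coverage sets (demand points within 6 of each site):
  F1: {S1, S4, S5}
  F2: {S3, S6}
  F3: {S2, S3, S7}
  F4: {S4}
  F5: {S1, S6, S7}
  F6: {S5}
No 2 sites suffice: every size-2 union leaves at least one demand point uncovered.
But {F1, F2, F3} covers everything, so the minimum is 3.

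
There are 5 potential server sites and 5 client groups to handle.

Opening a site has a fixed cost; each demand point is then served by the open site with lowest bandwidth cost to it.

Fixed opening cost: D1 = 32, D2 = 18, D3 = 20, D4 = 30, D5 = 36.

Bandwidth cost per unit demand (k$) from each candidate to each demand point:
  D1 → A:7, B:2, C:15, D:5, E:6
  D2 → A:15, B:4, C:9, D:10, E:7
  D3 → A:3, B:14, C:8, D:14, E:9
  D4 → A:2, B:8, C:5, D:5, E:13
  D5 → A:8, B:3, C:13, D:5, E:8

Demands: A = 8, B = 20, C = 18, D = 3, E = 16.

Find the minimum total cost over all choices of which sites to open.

319

Open {D1, D4}: assign each demand point to its cheapest open site.
  A→D4 8×2=16, B→D1 20×2=40, C→D4 18×5=90, D→D1 3×5=15, E→D1 16×6=96
  bandwidth cost 257, fixed 62 → total 319.
Compare {D1, D2, D4}: bandwidth cost 257 + fixed 80 = 337.
Compare {D1, D3, D4}: bandwidth cost 257 + fixed 82 = 339.
Compare {D1, D4, D5}: bandwidth cost 257 + fixed 98 = 355.
All other subsets cost ≥ 337. Minimum total cost: 319.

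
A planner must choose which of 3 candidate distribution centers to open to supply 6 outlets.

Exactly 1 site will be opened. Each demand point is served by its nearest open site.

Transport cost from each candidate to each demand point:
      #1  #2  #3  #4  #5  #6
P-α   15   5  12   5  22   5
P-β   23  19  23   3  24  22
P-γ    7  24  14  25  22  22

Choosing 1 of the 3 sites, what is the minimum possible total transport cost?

Open {P-α}.
  #1→P-α 15, #2→P-α 5, #3→P-α 12, #4→P-α 5, #5→P-α 22, #6→P-α 5  ⇒ total 64.
Compare {P-β}: total 114.
Compare {P-γ}: total 114.

64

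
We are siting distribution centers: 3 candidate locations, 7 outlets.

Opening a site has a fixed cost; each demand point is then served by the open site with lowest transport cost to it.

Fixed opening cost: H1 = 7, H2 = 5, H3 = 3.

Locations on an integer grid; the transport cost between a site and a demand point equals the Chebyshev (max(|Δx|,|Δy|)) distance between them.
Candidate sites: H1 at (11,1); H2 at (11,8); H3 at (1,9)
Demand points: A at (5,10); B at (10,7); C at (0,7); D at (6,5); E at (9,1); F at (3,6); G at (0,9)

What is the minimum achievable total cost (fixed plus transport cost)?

31

Open {H2, H3}: assign each demand point to its cheapest open site.
  A→H3 4, B→H2 1, C→H3 2, D→H2 5, E→H2 7, F→H3 3, G→H3 1
  transport cost 23, fixed 8 → total 31.
Compare {H1, H3}: transport cost 23 + fixed 10 = 33.
Compare {H1, H2, H3}: transport cost 18 + fixed 15 = 33.
Compare {H3}: transport cost 32 + fixed 3 = 35.
All other subsets cost ≥ 33. Minimum total cost: 31.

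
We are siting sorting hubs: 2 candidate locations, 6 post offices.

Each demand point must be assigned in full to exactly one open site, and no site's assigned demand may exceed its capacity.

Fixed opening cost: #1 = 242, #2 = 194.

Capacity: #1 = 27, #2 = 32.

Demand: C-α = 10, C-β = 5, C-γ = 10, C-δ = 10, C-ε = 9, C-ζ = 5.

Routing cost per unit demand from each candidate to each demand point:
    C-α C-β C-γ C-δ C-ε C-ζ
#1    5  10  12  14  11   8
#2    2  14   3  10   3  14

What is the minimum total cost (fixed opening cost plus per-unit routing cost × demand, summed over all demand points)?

733

Open {#1, #2}; cheapest assignment that respects the capacities:
  #1 (cap 27, load 20): C-α, C-β, C-ζ — cost 10×5 + 5×10 + 5×8 = 140
  #2 (cap 32, load 29): C-γ, C-δ, C-ε — cost 10×3 + 10×10 + 9×3 = 157
  Shipping 297, fixed 436 → total 733.
  Any other capacity-feasible assignment to {#1, #2} ships for at least 297.
Total demand is 49 and no other set of sites has combined capacity ≥ 49, so {#1, #2} is the only feasible choice of open sites. Minimum: 733.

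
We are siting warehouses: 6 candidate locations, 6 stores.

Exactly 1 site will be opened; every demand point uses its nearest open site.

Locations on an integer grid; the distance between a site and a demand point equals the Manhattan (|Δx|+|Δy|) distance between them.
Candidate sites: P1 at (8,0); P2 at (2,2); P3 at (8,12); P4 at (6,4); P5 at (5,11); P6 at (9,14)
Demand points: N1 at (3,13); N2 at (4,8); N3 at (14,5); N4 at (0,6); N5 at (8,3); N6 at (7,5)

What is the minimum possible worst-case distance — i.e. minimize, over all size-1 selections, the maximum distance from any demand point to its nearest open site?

12

Open {P4}.
  Farthest demand point is N1 at distance 12 (to P4); all others are ≤ 12.
With {P3} the worst case is 14.
With {P2} the worst case is 15.
No size-1 selection achieves below 12.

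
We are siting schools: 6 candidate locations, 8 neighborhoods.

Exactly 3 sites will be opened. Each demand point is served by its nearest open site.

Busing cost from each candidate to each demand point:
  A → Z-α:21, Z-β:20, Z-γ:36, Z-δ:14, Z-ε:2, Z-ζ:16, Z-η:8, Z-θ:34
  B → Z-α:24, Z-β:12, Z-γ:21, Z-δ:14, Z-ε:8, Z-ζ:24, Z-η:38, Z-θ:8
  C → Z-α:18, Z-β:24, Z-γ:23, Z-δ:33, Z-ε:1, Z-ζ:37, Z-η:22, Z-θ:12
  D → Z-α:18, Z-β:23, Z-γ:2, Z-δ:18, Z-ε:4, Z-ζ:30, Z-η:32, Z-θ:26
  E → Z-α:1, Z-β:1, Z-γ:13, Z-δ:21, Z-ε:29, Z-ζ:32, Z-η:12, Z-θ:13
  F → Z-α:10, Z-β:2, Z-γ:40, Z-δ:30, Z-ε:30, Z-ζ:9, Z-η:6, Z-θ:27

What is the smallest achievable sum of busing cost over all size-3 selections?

Open {D, E, F}.
  Z-α→E 1, Z-β→E 1, Z-γ→D 2, Z-δ→D 18, Z-ε→D 4, Z-ζ→F 9, Z-η→F 6, Z-θ→E 13  ⇒ total 54.
Compare {B, D, F}: total 55.
Compare {A, D, E}: total 57.
No size-3 selection does better; minimum is 54.

54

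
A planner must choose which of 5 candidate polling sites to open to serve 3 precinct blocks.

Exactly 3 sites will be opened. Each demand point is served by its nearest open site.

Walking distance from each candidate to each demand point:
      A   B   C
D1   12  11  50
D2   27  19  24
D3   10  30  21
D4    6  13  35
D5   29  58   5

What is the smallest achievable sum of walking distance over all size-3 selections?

Open {D1, D4, D5}.
  A→D4 6, B→D1 11, C→D5 5  ⇒ total 22.
Compare {D2, D4, D5}: total 24.
Compare {D3, D4, D5}: total 24.
No size-3 selection does better; minimum is 22.

22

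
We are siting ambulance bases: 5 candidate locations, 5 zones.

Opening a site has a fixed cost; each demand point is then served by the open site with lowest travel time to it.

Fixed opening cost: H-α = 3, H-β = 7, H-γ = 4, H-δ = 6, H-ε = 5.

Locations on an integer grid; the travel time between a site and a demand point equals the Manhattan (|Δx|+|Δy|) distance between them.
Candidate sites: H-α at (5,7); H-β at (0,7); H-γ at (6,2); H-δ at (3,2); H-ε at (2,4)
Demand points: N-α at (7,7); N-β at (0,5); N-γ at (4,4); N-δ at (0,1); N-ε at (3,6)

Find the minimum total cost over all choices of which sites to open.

23

Open {H-α, H-ε}: assign each demand point to its cheapest open site.
  N-α→H-α 2, N-β→H-ε 3, N-γ→H-ε 2, N-δ→H-ε 5, N-ε→H-α 3
  travel time 15, fixed 8 → total 23.
Compare {H-ε}: travel time 21 + fixed 5 = 26.
Compare {H-α, H-β}: travel time 17 + fixed 10 = 27.
Compare {H-α, H-δ}: travel time 18 + fixed 9 = 27.
All other subsets cost ≥ 26. Minimum total cost: 23.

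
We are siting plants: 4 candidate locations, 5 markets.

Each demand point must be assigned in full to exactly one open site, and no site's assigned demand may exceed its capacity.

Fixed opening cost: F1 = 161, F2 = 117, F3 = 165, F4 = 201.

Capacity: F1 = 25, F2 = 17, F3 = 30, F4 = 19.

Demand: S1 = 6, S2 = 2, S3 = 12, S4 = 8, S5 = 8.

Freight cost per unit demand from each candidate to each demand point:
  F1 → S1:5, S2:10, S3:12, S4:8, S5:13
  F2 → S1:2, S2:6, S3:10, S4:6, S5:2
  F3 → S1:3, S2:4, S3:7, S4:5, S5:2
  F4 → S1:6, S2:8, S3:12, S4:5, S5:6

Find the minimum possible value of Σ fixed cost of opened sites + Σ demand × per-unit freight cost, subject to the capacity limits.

442

Open {F2, F3}; cheapest assignment that respects the capacities:
  F2 (cap 17, load 14): S1, S5 — cost 6×2 + 8×2 = 28
  F3 (cap 30, load 22): S2, S3, S4 — cost 2×4 + 12×7 + 8×5 = 132
  Shipping 160, fixed 282 → total 442.
  Any other capacity-feasible assignment to {F2, F3} ships for at least 160.
Compare {F1, F3}: its best feasible assignment gives total 504.
Compare {F1, F2}: its best feasible assignment gives total 526.
Every other set of open sites that can feasibly serve all demand totals ≥ 504 even under its best assignment. Minimum: 442.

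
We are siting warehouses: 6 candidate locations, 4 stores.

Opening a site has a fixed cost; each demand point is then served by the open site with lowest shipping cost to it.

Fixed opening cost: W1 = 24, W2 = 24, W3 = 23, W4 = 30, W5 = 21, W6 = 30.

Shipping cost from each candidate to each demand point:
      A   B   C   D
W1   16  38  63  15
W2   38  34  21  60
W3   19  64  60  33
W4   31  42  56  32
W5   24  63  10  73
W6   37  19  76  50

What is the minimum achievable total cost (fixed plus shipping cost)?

124

Open {W1, W5}: assign each demand point to its cheapest open site.
  A→W1 16, B→W1 38, C→W5 10, D→W1 15
  shipping cost 79, fixed 45 → total 124.
Compare {W1, W2}: shipping cost 86 + fixed 48 = 134.
Compare {W1, W5, W6}: shipping cost 60 + fixed 75 = 135.
Compare {W1, W2, W5}: shipping cost 75 + fixed 69 = 144.
All other subsets cost ≥ 134. Minimum total cost: 124.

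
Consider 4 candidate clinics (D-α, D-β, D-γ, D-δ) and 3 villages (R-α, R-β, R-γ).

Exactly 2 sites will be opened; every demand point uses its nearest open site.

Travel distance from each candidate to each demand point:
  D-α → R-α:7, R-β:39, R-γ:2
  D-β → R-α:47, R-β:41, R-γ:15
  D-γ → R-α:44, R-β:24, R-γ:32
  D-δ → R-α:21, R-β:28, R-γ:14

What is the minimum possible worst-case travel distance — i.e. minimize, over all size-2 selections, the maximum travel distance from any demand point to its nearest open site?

Open {D-α, D-γ}.
  Farthest demand point is R-β at travel distance 24 (to D-γ); all others are ≤ 24.
With {D-γ, D-δ} the worst case is 24.
With {D-α, D-δ} the worst case is 28.
No size-2 selection achieves below 24.

24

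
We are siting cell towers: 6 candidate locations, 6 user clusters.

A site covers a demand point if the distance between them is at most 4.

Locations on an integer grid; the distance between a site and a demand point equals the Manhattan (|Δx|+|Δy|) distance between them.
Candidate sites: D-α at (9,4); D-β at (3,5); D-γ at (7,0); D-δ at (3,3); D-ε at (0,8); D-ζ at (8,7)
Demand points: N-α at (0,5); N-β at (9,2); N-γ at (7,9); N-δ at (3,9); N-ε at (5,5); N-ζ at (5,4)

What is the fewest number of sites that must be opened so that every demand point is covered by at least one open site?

3

Coverage sets (demand points within 4 of each site):
  D-α: {N-β, N-ζ}
  D-β: {N-α, N-δ, N-ε, N-ζ}
  D-γ: {N-β}
  D-δ: {N-ε, N-ζ}
  D-ε: {N-α, N-δ}
  D-ζ: {N-γ}
No 2 sites suffice: every size-2 union leaves at least one demand point uncovered.
But {D-α, D-β, D-ζ} covers everything, so the minimum is 3.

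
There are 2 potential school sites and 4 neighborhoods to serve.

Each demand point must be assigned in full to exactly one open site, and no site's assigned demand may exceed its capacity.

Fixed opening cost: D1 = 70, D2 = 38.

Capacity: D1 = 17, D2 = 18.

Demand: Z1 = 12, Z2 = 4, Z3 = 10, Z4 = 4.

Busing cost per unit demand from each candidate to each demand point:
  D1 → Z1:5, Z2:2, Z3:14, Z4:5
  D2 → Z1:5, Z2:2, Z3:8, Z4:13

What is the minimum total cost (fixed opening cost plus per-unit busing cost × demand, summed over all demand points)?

276

Open {D1, D2}; cheapest assignment that respects the capacities:
  D1 (cap 17, load 16): Z1, Z4 — cost 12×5 + 4×5 = 80
  D2 (cap 18, load 14): Z2, Z3 — cost 4×2 + 10×8 = 88
  Shipping 168, fixed 108 → total 276.
  Any other capacity-feasible assignment to {D1, D2} ships for at least 168.
Total demand is 30 and no other set of sites has combined capacity ≥ 30, so {D1, D2} is the only feasible choice of open sites. Minimum: 276.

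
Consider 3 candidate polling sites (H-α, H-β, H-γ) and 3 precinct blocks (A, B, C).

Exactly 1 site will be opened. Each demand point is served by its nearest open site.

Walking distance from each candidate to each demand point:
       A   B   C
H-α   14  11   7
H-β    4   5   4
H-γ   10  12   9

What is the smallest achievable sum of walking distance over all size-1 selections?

13

Open {H-β}.
  A→H-β 4, B→H-β 5, C→H-β 4  ⇒ total 13.
Compare {H-γ}: total 31.
Compare {H-α}: total 32.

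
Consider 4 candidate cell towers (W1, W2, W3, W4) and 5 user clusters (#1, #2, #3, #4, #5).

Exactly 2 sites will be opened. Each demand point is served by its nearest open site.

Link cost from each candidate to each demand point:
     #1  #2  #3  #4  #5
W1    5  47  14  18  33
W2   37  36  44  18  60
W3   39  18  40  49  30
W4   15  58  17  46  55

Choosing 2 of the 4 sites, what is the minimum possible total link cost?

85

Open {W1, W3}.
  #1→W1 5, #2→W3 18, #3→W1 14, #4→W1 18, #5→W3 30  ⇒ total 85.
Compare {W1, W2}: total 106.
Compare {W1, W4}: total 117.
No size-2 selection does better; minimum is 85.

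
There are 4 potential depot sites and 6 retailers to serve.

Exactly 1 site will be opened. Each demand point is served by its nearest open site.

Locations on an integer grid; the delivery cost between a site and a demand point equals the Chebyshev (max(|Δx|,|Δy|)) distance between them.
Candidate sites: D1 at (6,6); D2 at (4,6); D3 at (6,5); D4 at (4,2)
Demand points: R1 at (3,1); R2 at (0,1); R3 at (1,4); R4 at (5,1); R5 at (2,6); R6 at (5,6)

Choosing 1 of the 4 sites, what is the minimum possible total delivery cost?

17

Open {D4}.
  R1→D4 1, R2→D4 4, R3→D4 3, R4→D4 1, R5→D4 4, R6→D4 4  ⇒ total 17.
Compare {D2}: total 21.
Compare {D3}: total 24.
No size-1 selection does better; minimum is 17.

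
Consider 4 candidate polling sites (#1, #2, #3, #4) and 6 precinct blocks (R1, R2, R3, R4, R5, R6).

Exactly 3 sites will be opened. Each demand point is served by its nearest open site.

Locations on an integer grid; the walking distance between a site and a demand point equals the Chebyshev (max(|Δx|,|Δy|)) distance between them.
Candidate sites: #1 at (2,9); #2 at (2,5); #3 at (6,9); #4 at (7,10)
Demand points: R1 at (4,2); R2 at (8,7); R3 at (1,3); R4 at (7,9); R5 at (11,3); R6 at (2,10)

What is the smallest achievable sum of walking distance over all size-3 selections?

15

Open {#1, #2, #3}.
  R1→#2 3, R2→#3 2, R3→#2 2, R4→#3 1, R5→#3 6, R6→#1 1  ⇒ total 15.
Compare {#1, #2, #4}: total 17.
Compare {#2, #3, #4}: total 18.
No size-3 selection does better; minimum is 15.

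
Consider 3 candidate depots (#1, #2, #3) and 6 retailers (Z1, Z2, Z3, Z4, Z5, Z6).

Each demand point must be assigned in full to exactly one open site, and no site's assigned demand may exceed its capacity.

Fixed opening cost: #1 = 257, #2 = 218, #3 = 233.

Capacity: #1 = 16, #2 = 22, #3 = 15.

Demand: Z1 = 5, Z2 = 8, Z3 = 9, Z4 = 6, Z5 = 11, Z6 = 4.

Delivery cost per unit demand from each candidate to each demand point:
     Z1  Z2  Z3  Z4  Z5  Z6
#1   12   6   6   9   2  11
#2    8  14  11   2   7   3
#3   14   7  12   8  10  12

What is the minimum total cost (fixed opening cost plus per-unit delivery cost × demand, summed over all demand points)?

969

Open {#1, #2, #3}; cheapest assignment that respects the capacities:
  #1 (cap 16, load 16): Z1, Z5 — cost 5×12 + 11×2 = 82
  #2 (cap 22, load 19): Z3, Z4, Z6 — cost 9×11 + 6×2 + 4×3 = 123
  #3 (cap 15, load 8): Z2 — cost 8×7 = 56
  Shipping 261, fixed 708 → total 969.
  Any other capacity-feasible assignment to {#1, #2, #3} ships for at least 261.
Total demand is 43 and no other set of sites has combined capacity ≥ 43, so {#1, #2, #3} is the only feasible choice of open sites. Minimum: 969.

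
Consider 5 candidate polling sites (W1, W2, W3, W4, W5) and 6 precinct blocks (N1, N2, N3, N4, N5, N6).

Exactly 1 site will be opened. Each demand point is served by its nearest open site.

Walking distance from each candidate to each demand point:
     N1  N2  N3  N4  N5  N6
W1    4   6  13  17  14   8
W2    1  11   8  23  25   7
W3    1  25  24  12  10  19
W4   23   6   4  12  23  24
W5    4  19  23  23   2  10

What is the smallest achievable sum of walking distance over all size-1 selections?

Open {W1}.
  N1→W1 4, N2→W1 6, N3→W1 13, N4→W1 17, N5→W1 14, N6→W1 8  ⇒ total 62.
Compare {W2}: total 75.
Compare {W5}: total 81.
No size-1 selection does better; minimum is 62.

62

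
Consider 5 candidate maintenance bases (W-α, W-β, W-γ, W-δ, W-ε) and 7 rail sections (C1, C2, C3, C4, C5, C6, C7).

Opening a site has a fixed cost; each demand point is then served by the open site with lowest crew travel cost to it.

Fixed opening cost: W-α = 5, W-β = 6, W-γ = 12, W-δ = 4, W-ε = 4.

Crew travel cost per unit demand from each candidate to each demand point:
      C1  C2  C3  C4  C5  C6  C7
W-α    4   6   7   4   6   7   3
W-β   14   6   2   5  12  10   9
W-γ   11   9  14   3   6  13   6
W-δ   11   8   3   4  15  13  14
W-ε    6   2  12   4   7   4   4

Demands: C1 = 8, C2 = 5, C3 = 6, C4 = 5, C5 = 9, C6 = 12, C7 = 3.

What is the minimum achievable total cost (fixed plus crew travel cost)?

Open {W-α, W-β, W-ε}: assign each demand point to its cheapest open site.
  C1→W-α 8×4=32, C2→W-ε 5×2=10, C3→W-β 6×2=12, C4→W-α 5×4=20, C5→W-α 9×6=54, C6→W-ε 12×4=48, C7→W-α 3×3=9
  crew travel cost 185, fixed 15 → total 200.
Compare {W-α, W-δ, W-ε}: crew travel cost 191 + fixed 13 = 204.
Compare {W-α, W-β, W-δ, W-ε}: crew travel cost 185 + fixed 19 = 204.
Compare {W-α, W-β, W-γ, W-ε}: crew travel cost 180 + fixed 27 = 207.
All other subsets cost ≥ 204. Minimum total cost: 200.

200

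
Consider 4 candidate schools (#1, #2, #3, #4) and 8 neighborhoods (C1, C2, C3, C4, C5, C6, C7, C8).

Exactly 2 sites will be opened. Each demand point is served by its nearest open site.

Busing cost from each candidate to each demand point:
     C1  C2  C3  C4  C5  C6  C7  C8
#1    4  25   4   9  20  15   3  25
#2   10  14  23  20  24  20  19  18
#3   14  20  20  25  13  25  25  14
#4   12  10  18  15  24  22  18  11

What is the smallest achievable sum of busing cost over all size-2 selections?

Open {#1, #4}.
  C1→#1 4, C2→#4 10, C3→#1 4, C4→#1 9, C5→#1 20, C6→#1 15, C7→#1 3, C8→#4 11  ⇒ total 76.
Compare {#1, #3}: total 82.
Compare {#1, #2}: total 87.
No size-2 selection does better; minimum is 76.

76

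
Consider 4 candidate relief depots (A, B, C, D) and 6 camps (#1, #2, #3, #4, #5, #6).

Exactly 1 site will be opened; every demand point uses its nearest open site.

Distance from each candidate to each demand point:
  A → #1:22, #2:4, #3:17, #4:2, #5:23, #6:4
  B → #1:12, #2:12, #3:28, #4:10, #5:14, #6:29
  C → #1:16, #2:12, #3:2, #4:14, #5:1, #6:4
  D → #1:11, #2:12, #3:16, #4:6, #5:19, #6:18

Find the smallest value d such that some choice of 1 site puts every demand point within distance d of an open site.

16

Open {C}.
  Farthest demand point is #1 at distance 16 (to C); all others are ≤ 16.
With {D} the worst case is 19.
With {A} the worst case is 23.
No size-1 selection achieves below 16.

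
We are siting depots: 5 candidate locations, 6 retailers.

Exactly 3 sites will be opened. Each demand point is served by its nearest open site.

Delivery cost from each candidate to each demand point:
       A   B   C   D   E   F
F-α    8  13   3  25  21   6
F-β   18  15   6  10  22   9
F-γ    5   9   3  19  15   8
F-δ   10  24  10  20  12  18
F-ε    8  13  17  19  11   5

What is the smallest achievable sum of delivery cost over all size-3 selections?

Open {F-β, F-γ, F-ε}.
  A→F-γ 5, B→F-γ 9, C→F-γ 3, D→F-β 10, E→F-ε 11, F→F-ε 5  ⇒ total 43.
Compare {F-β, F-γ, F-δ}: total 47.
Compare {F-α, F-β, F-γ}: total 48.
No size-3 selection does better; minimum is 43.

43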